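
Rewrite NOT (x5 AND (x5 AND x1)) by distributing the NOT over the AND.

NOT x5 OR NOT (x5 AND x1)
De Morgan's: NOT(AND of terms) = OR of negations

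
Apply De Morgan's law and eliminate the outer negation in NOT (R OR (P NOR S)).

NOT R AND NOT (P NOR S)
De Morgan's: NOT(OR of terms) = AND of negations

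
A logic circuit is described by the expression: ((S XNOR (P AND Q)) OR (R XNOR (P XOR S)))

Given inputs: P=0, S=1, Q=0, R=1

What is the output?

Substituting: ((1 XNOR (0 AND 0)) OR (1 XNOR (0 XOR 1)))
= 1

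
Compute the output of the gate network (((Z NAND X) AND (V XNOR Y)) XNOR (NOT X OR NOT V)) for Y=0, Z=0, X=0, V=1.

Substituting: (((0 NAND 0) AND (1 XNOR 0)) XNOR (NOT 0 OR NOT 1))
= 0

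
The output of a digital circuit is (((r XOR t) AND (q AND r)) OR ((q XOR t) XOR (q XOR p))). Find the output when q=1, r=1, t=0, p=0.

Substituting: (((1 XOR 0) AND (1 AND 1)) OR ((1 XOR 0) XOR (1 XOR 0)))
= 1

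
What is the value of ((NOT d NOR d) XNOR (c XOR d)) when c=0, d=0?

Substituting: ((NOT 0 NOR 0) XNOR (0 XOR 0))
= 1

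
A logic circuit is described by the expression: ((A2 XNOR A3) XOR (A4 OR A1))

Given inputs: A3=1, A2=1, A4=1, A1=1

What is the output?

Substituting: ((1 XNOR 1) XOR (1 OR 1))
= 0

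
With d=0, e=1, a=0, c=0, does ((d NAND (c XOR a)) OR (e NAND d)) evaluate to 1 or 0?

Substituting: ((0 NAND (0 XOR 0)) OR (1 NAND 0))
= 1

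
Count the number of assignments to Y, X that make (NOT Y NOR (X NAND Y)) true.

Satisfying assignments: (1,1)
Count: 1 out of 4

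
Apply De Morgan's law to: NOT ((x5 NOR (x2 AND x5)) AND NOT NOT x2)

NOT (x5 NOR (x2 AND x5)) OR NOT x2
De Morgan's: NOT(AND of terms) = OR of negations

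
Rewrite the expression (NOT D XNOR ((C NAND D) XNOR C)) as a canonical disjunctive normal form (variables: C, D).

(NOT C AND D) OR (C AND NOT D) OR (C AND D)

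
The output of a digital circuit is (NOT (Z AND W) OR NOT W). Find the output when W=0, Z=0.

Substituting: (NOT (0 AND 0) OR NOT 0)
= 1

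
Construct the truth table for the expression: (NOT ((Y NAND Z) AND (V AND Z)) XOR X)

Z | V | Y | X | Output
----------------------
0 | 0 | 0 | 0 | 1
0 | 0 | 0 | 1 | 0
0 | 0 | 1 | 0 | 1
0 | 0 | 1 | 1 | 0
0 | 1 | 0 | 0 | 1
0 | 1 | 0 | 1 | 0
0 | 1 | 1 | 0 | 1
0 | 1 | 1 | 1 | 0
1 | 0 | 0 | 0 | 1
1 | 0 | 0 | 1 | 0
1 | 0 | 1 | 0 | 1
1 | 0 | 1 | 1 | 0
1 | 1 | 0 | 0 | 0
1 | 1 | 0 | 1 | 1
1 | 1 | 1 | 0 | 1
1 | 1 | 1 | 1 | 0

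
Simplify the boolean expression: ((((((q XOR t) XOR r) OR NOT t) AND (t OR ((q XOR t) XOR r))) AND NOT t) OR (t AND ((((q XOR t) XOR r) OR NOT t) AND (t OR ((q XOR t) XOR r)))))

By distribution ((E AND v) OR (E AND NOT v) = E) then distribution ((E OR v) AND (E OR NOT v) = E):
= ((q XOR t) XOR r)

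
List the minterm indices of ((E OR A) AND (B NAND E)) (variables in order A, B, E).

Σm(1, 4, 5, 6) = (NOT A AND NOT B AND E) OR (A AND NOT B AND NOT E) OR (A AND NOT B AND E) OR (A AND B AND NOT E)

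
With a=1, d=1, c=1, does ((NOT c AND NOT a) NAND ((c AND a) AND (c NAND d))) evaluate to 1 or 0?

Substituting: ((NOT 1 AND NOT 1) NAND ((1 AND 1) AND (1 NAND 1)))
= 1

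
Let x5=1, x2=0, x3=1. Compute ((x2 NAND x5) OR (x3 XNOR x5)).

Substituting: ((0 NAND 1) OR (1 XNOR 1))
= 1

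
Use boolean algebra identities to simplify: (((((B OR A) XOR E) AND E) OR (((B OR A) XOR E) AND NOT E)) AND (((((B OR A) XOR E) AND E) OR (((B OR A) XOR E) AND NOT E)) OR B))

By absorption (E AND (E OR v) = E) then distribution ((E AND v) OR (E AND NOT v) = E):
= ((B OR A) XOR E)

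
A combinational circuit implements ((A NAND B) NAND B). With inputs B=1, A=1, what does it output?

Substituting: ((1 NAND 1) NAND 1)
= 1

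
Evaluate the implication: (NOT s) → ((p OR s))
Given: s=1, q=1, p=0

Antecedent (NOT s) = 0; consequent ((p OR s)) = 1.
0 → 1 = 1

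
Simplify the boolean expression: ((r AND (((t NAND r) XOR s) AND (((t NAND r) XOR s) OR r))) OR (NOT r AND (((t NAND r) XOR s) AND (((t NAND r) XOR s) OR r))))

By distribution ((E AND v) OR (E AND NOT v) = E) then absorption (E AND (E OR v) = E):
= ((t NAND r) XOR s)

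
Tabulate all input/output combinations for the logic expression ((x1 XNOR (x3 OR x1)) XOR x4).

x1 | x3 | x4 | Output
---------------------
0 | 0 | 0 | 1
0 | 0 | 1 | 0
0 | 1 | 0 | 0
0 | 1 | 1 | 1
1 | 0 | 0 | 1
1 | 0 | 1 | 0
1 | 1 | 0 | 1
1 | 1 | 1 | 0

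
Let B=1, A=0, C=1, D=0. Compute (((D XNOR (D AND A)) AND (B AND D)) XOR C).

Substituting: (((0 XNOR (0 AND 0)) AND (1 AND 0)) XOR 1)
= 1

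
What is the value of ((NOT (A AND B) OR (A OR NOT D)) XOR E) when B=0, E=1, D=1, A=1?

Substituting: ((NOT (1 AND 0) OR (1 OR NOT 1)) XOR 1)
= 0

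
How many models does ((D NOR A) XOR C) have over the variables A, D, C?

Satisfying assignments: (0,0,0), (0,1,1), (1,0,1), (1,1,1)
Count: 4 out of 8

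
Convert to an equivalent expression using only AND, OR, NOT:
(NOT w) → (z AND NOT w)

w OR (z AND NOT w)
(Implication elimination: A → B = NOT A OR B)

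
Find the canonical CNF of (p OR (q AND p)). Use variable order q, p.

(q OR p) AND (NOT q OR p)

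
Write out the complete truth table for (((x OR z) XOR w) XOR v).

w | v | z | x | Output
----------------------
0 | 0 | 0 | 0 | 0
0 | 0 | 0 | 1 | 1
0 | 0 | 1 | 0 | 1
0 | 0 | 1 | 1 | 1
0 | 1 | 0 | 0 | 1
0 | 1 | 0 | 1 | 0
0 | 1 | 1 | 0 | 0
0 | 1 | 1 | 1 | 0
1 | 0 | 0 | 0 | 1
1 | 0 | 0 | 1 | 0
1 | 0 | 1 | 0 | 0
1 | 0 | 1 | 1 | 0
1 | 1 | 0 | 0 | 0
1 | 1 | 0 | 1 | 1
1 | 1 | 1 | 0 | 1
1 | 1 | 1 | 1 | 1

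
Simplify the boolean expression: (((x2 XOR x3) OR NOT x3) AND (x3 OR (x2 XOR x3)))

By distribution ((E OR v) AND (E OR NOT v) = E):
= (x2 XOR x3)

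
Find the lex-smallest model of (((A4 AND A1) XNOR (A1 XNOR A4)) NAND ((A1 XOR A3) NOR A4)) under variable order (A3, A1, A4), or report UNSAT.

A3=0, A1=0, A4=0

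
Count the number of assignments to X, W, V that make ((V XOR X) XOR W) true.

Satisfying assignments: (0,0,1), (0,1,0), (1,0,0), (1,1,1)
Count: 4 out of 8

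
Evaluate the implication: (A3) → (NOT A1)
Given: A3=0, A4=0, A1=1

Antecedent (A3) = 0; consequent (NOT A1) = 0.
0 → 0 = 1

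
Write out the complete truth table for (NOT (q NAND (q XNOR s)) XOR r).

r | s | q | Output
------------------
0 | 0 | 0 | 0
0 | 0 | 1 | 0
0 | 1 | 0 | 0
0 | 1 | 1 | 1
1 | 0 | 0 | 1
1 | 0 | 1 | 1
1 | 1 | 0 | 1
1 | 1 | 1 | 0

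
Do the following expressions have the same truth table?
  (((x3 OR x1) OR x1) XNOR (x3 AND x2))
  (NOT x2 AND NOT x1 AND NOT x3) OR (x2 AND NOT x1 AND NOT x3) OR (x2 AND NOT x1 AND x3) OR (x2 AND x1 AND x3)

Yes, they are equivalent — the two output columns agree on all 8 assignments:
x2 | x1 | x3 | Expression 1 | Expression 2
------------------------------------------
0 | 0 | 0 | 1 | 1
0 | 0 | 1 | 0 | 0
0 | 1 | 0 | 0 | 0
0 | 1 | 1 | 0 | 0
1 | 0 | 0 | 1 | 1
1 | 0 | 1 | 1 | 1
1 | 1 | 0 | 0 | 0
1 | 1 | 1 | 1 | 1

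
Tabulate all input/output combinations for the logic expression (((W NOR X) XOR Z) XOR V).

Z | V | W | X | Output
----------------------
0 | 0 | 0 | 0 | 1
0 | 0 | 0 | 1 | 0
0 | 0 | 1 | 0 | 0
0 | 0 | 1 | 1 | 0
0 | 1 | 0 | 0 | 0
0 | 1 | 0 | 1 | 1
0 | 1 | 1 | 0 | 1
0 | 1 | 1 | 1 | 1
1 | 0 | 0 | 0 | 0
1 | 0 | 0 | 1 | 1
1 | 0 | 1 | 0 | 1
1 | 0 | 1 | 1 | 1
1 | 1 | 0 | 0 | 1
1 | 1 | 0 | 1 | 0
1 | 1 | 1 | 0 | 0
1 | 1 | 1 | 1 | 0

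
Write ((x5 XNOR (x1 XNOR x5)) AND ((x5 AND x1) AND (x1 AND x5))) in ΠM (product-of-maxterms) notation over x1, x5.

ΠM(0, 1, 2) = (x1 OR x5) AND (x1 OR NOT x5) AND (NOT x1 OR x5)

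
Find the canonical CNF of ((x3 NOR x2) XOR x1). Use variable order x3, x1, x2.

(x3 OR x1 OR NOT x2) AND (x3 OR NOT x1 OR x2) AND (NOT x3 OR x1 OR x2) AND (NOT x3 OR x1 OR NOT x2)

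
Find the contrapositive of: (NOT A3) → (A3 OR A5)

Contrapositive: NOT (A3 OR A5) → A3
Note: A statement and its contrapositive are logically equivalent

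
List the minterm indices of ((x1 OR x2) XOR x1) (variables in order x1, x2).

Σm(1) = (NOT x1 AND x2)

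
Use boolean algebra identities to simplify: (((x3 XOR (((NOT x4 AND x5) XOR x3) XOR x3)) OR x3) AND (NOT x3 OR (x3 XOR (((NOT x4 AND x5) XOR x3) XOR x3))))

By distribution ((E OR v) AND (E OR NOT v) = E) then XOR self-cancellation ((E XOR v) XOR v = E):
= ((NOT x4 AND x5) XOR x3)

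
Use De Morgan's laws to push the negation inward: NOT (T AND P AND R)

NOT T OR NOT P OR NOT R
De Morgan's: NOT(AND of terms) = OR of negations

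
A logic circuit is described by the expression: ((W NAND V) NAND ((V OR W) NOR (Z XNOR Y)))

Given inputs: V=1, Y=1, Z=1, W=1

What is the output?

Substituting: ((1 NAND 1) NAND ((1 OR 1) NOR (1 XNOR 1)))
= 1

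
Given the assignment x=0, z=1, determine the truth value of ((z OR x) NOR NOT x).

Substituting: ((1 OR 0) NOR NOT 0)
= 0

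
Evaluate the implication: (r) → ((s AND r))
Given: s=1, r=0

Antecedent (r) = 0; consequent ((s AND r)) = 0.
0 → 0 = 1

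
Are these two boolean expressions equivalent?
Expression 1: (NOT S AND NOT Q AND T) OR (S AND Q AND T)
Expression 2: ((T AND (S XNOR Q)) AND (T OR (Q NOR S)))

Yes, they are equivalent — the two output columns agree on all 8 assignments:
S | Q | T | Expression 1 | Expression 2
---------------------------------------
0 | 0 | 0 | 0 | 0
0 | 0 | 1 | 1 | 1
0 | 1 | 0 | 0 | 0
0 | 1 | 1 | 0 | 0
1 | 0 | 0 | 0 | 0
1 | 0 | 1 | 0 | 0
1 | 1 | 0 | 0 | 0
1 | 1 | 1 | 1 | 1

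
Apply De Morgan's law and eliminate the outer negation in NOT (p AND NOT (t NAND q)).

NOT p OR (t NAND q)
De Morgan's: NOT(AND of terms) = OR of negations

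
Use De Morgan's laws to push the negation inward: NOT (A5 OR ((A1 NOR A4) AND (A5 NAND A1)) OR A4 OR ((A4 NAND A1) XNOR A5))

NOT A5 AND NOT ((A1 NOR A4) AND (A5 NAND A1)) AND NOT A4 AND NOT ((A4 NAND A1) XNOR A5)
De Morgan's: NOT(OR of terms) = AND of negations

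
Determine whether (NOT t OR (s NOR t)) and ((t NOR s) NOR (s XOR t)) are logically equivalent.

No. Counterexample: with s=0, t=0, Expression 1 = 1 but Expression 2 = 0.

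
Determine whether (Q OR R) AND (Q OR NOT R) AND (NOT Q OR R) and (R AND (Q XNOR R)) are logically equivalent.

Yes, they are equivalent — the two output columns agree on all 4 assignments:
Q | R | Expression 1 | Expression 2
-----------------------------------
0 | 0 | 0 | 0
0 | 1 | 0 | 0
1 | 0 | 0 | 0
1 | 1 | 1 | 1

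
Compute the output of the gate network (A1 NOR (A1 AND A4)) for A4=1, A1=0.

Substituting: (0 NOR (0 AND 1))
= 1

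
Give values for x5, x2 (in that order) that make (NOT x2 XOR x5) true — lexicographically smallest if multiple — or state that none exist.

x5=0, x2=0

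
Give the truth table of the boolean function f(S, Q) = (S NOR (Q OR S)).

S | Q | Output
--------------
0 | 0 | 1
0 | 1 | 0
1 | 0 | 0
1 | 1 | 0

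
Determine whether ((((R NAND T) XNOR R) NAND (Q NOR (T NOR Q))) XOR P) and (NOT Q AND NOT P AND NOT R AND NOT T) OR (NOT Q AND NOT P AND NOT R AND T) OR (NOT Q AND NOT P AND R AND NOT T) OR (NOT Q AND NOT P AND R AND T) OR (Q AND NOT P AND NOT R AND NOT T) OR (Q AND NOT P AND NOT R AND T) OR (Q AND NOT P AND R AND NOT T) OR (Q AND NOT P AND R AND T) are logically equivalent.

Yes, they are equivalent — the two output columns agree on all 16 assignments:
Q | P | R | T | Expression 1 | Expression 2
-------------------------------------------
0 | 0 | 0 | 0 | 1 | 1
0 | 0 | 0 | 1 | 1 | 1
0 | 0 | 1 | 0 | 1 | 1
0 | 0 | 1 | 1 | 1 | 1
0 | 1 | 0 | 0 | 0 | 0
0 | 1 | 0 | 1 | 0 | 0
0 | 1 | 1 | 0 | 0 | 0
0 | 1 | 1 | 1 | 0 | 0
1 | 0 | 0 | 0 | 1 | 1
1 | 0 | 0 | 1 | 1 | 1
1 | 0 | 1 | 0 | 1 | 1
1 | 0 | 1 | 1 | 1 | 1
1 | 1 | 0 | 0 | 0 | 0
1 | 1 | 0 | 1 | 0 | 0
1 | 1 | 1 | 0 | 0 | 0
1 | 1 | 1 | 1 | 0 | 0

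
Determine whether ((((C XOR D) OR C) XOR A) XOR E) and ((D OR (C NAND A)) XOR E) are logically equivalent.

No. Counterexample: with C=0, A=0, D=0, E=0, Expression 1 = 0 but Expression 2 = 1.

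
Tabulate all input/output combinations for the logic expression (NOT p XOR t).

t | p | Output
--------------
0 | 0 | 1
0 | 1 | 0
1 | 0 | 0
1 | 1 | 1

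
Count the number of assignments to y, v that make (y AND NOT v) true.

Satisfying assignments: (1,0)
Count: 1 out of 4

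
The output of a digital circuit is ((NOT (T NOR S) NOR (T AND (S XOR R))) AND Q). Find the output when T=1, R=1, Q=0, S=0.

Substituting: ((NOT (1 NOR 0) NOR (1 AND (0 XOR 1))) AND 0)
= 0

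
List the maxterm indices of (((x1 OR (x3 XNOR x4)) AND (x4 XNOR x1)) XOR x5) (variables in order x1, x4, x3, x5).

ΠM(1, 2, 4, 6, 8, 10, 13, 15) = (x1 OR x4 OR x3 OR NOT x5) AND (x1 OR x4 OR NOT x3 OR x5) AND (x1 OR NOT x4 OR x3 OR x5) AND (x1 OR NOT x4 OR NOT x3 OR x5) AND (NOT x1 OR x4 OR x3 OR x5) AND (NOT x1 OR x4 OR NOT x3 OR x5) AND (NOT x1 OR NOT x4 OR x3 OR NOT x5) AND (NOT x1 OR NOT x4 OR NOT x3 OR NOT x5)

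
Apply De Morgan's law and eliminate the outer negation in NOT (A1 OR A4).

NOT A1 AND NOT A4
De Morgan's: NOT(OR of terms) = AND of negations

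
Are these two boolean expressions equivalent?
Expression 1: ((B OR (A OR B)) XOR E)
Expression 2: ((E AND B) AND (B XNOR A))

No. Counterexample: with E=0, A=0, B=1, Expression 1 = 1 but Expression 2 = 0.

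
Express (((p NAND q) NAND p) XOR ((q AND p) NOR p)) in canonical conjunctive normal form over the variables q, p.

(q OR p) AND (q OR NOT p) AND (NOT q OR p)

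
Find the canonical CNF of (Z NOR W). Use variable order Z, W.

(Z OR NOT W) AND (NOT Z OR W) AND (NOT Z OR NOT W)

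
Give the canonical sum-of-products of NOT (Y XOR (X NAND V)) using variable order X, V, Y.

Σm(1, 3, 5, 6) = (NOT X AND NOT V AND Y) OR (NOT X AND V AND Y) OR (X AND NOT V AND Y) OR (X AND V AND NOT Y)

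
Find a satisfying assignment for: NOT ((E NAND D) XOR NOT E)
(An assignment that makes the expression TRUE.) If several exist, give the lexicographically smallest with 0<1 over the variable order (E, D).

E=0, D=0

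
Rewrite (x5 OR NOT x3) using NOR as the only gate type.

((x5 NOR (x3 NOR x3)) NOR (x5 NOR (x3 NOR x3)))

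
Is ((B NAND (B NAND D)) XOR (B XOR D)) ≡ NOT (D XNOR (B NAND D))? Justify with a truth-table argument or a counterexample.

Yes, they are equivalent — the two output columns agree on all 4 assignments:
D | B | Expression 1 | Expression 2
-----------------------------------
0 | 0 | 1 | 1
0 | 1 | 1 | 1
1 | 0 | 0 | 0
1 | 1 | 1 | 1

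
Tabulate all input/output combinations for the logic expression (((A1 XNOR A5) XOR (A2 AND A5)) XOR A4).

A1 | A5 | A2 | A4 | Output
--------------------------
0 | 0 | 0 | 0 | 1
0 | 0 | 0 | 1 | 0
0 | 0 | 1 | 0 | 1
0 | 0 | 1 | 1 | 0
0 | 1 | 0 | 0 | 0
0 | 1 | 0 | 1 | 1
0 | 1 | 1 | 0 | 1
0 | 1 | 1 | 1 | 0
1 | 0 | 0 | 0 | 0
1 | 0 | 0 | 1 | 1
1 | 0 | 1 | 0 | 0
1 | 0 | 1 | 1 | 1
1 | 1 | 0 | 0 | 1
1 | 1 | 0 | 1 | 0
1 | 1 | 1 | 0 | 0
1 | 1 | 1 | 1 | 1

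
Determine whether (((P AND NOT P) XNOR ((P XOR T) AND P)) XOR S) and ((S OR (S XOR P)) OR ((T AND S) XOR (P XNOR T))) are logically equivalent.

No. Counterexample: with S=0, P=0, T=1, Expression 1 = 1 but Expression 2 = 0.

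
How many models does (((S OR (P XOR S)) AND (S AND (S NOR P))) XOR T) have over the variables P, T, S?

Satisfying assignments: (0,1,0), (0,1,1), (1,1,0), (1,1,1)
Count: 4 out of 8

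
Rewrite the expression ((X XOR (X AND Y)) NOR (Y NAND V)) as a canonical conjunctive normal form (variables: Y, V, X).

(Y OR V OR X) AND (Y OR V OR NOT X) AND (Y OR NOT V OR X) AND (Y OR NOT V OR NOT X) AND (NOT Y OR V OR X) AND (NOT Y OR V OR NOT X)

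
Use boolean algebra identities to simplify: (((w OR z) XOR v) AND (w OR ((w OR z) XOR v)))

By absorption (E AND (E OR v) = E):
= ((w OR z) XOR v)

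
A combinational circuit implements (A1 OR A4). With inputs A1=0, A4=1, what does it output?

Substituting: (0 OR 1)
= 1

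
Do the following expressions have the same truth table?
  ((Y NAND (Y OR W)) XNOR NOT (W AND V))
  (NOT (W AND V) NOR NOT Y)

No. Counterexample: with V=0, Y=0, W=0, Expression 1 = 1 but Expression 2 = 0.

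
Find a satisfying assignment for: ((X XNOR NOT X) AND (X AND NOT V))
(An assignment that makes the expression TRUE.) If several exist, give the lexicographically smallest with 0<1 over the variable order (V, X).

UNSATISFIABLE - no assignment makes this expression true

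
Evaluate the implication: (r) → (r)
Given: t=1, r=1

Antecedent (r) = 1; consequent (r) = 1.
1 → 1 = 1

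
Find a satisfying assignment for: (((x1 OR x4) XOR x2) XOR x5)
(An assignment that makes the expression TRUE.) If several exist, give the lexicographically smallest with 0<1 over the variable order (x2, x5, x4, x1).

x2=0, x5=0, x4=0, x1=1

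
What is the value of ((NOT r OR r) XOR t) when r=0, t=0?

Substituting: ((NOT 0 OR 0) XOR 0)
= 1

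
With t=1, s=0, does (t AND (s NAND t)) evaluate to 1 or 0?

Substituting: (1 AND (0 NAND 1))
= 1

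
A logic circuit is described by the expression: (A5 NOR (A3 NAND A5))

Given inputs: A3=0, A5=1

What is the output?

Substituting: (1 NOR (0 NAND 1))
= 0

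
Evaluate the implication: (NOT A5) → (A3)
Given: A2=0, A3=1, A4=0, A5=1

Antecedent (NOT A5) = 0; consequent (A3) = 1.
0 → 1 = 1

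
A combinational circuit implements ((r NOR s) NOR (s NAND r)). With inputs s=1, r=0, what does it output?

Substituting: ((0 NOR 1) NOR (1 NAND 0))
= 0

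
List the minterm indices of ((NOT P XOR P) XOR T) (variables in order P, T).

Σm(0, 2) = (NOT P AND NOT T) OR (P AND NOT T)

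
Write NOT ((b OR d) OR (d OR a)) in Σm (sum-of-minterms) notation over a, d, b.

Σm(0) = (NOT a AND NOT d AND NOT b)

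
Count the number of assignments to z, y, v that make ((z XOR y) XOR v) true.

Satisfying assignments: (0,0,1), (0,1,0), (1,0,0), (1,1,1)
Count: 4 out of 8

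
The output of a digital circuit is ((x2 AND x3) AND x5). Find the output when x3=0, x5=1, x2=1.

Substituting: ((1 AND 0) AND 1)
= 0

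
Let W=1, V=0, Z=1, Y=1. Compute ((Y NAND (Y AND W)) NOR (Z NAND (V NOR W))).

Substituting: ((1 NAND (1 AND 1)) NOR (1 NAND (0 NOR 1)))
= 0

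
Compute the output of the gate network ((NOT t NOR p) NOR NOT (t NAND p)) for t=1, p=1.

Substituting: ((NOT 1 NOR 1) NOR NOT (1 NAND 1))
= 0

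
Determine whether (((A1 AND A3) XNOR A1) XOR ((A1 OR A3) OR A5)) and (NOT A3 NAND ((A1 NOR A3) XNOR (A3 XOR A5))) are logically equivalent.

No. Counterexample: with A1=0, A3=1, A5=0, Expression 1 = 0 but Expression 2 = 1.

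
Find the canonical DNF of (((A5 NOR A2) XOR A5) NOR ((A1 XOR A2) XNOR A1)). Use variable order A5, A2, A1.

(NOT A5 AND A2 AND NOT A1) OR (NOT A5 AND A2 AND A1)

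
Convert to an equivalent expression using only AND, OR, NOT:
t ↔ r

(t AND r) OR (NOT t AND NOT r)
(Biconditional = both true or both false)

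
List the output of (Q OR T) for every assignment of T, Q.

T | Q | Output
--------------
0 | 0 | 0
0 | 1 | 1
1 | 0 | 1
1 | 1 | 1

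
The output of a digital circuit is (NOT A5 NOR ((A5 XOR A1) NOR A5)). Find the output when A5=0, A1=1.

Substituting: (NOT 0 NOR ((0 XOR 1) NOR 0))
= 0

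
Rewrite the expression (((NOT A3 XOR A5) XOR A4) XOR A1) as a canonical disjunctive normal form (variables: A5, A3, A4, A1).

(NOT A5 AND NOT A3 AND NOT A4 AND NOT A1) OR (NOT A5 AND NOT A3 AND A4 AND A1) OR (NOT A5 AND A3 AND NOT A4 AND A1) OR (NOT A5 AND A3 AND A4 AND NOT A1) OR (A5 AND NOT A3 AND NOT A4 AND A1) OR (A5 AND NOT A3 AND A4 AND NOT A1) OR (A5 AND A3 AND NOT A4 AND NOT A1) OR (A5 AND A3 AND A4 AND A1)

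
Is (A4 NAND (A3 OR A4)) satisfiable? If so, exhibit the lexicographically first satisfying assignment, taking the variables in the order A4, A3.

A4=0, A3=0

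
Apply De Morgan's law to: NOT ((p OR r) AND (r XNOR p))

NOT (p OR r) OR NOT (r XNOR p)
De Morgan's: NOT(AND of terms) = OR of negations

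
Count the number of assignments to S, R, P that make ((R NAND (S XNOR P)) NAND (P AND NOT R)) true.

Satisfying assignments: (0,0,0), (0,1,0), (0,1,1), (1,0,0), (1,1,0), (1,1,1)
Count: 6 out of 8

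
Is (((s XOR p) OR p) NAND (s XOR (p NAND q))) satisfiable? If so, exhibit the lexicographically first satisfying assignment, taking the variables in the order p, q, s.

p=0, q=0, s=0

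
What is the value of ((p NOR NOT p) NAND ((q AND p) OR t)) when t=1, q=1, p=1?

Substituting: ((1 NOR NOT 1) NAND ((1 AND 1) OR 1))
= 1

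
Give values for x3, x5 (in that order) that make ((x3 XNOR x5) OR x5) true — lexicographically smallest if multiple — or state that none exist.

x3=0, x5=0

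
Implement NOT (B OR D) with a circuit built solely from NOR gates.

(((B NOR D) NOR (B NOR D)) NOR ((B NOR D) NOR (B NOR D)))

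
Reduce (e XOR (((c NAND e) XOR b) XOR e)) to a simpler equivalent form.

By XOR self-cancellation ((E XOR v) XOR v = E):
= ((c NAND e) XOR b)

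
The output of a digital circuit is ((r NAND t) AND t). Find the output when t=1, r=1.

Substituting: ((1 NAND 1) AND 1)
= 0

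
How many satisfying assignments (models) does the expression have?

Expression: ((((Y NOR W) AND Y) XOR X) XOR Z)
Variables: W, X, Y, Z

Satisfying assignments: (0,0,0,1), (0,0,1,1), (0,1,0,0), (0,1,1,0), (1,0,0,1), (1,0,1,1), (1,1,0,0), (1,1,1,0)
Count: 8 out of 16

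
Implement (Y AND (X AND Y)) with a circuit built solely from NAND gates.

((Y NAND ((X NAND Y) NAND (X NAND Y))) NAND (Y NAND ((X NAND Y) NAND (X NAND Y))))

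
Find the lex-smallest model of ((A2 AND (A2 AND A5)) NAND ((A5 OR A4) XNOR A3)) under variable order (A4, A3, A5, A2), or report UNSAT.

A4=0, A3=0, A5=0, A2=0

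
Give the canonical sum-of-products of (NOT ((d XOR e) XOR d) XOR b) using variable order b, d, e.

Σm(0, 2, 5, 7) = (NOT b AND NOT d AND NOT e) OR (NOT b AND d AND NOT e) OR (b AND NOT d AND e) OR (b AND d AND e)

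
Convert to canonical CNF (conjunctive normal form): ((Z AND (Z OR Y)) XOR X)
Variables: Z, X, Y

(Z OR X OR Y) AND (Z OR X OR NOT Y) AND (NOT Z OR NOT X OR Y) AND (NOT Z OR NOT X OR NOT Y)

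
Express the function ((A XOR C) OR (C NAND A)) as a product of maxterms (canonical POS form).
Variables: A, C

ΠM(3) = (NOT A OR NOT C)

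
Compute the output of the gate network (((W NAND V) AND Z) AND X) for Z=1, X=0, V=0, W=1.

Substituting: (((1 NAND 0) AND 1) AND 0)
= 0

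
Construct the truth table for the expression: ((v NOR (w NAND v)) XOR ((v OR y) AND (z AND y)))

y | w | v | z | Output
----------------------
0 | 0 | 0 | 0 | 0
0 | 0 | 0 | 1 | 0
0 | 0 | 1 | 0 | 0
0 | 0 | 1 | 1 | 0
0 | 1 | 0 | 0 | 0
0 | 1 | 0 | 1 | 0
0 | 1 | 1 | 0 | 0
0 | 1 | 1 | 1 | 0
1 | 0 | 0 | 0 | 0
1 | 0 | 0 | 1 | 1
1 | 0 | 1 | 0 | 0
1 | 0 | 1 | 1 | 1
1 | 1 | 0 | 0 | 0
1 | 1 | 0 | 1 | 1
1 | 1 | 1 | 0 | 0
1 | 1 | 1 | 1 | 1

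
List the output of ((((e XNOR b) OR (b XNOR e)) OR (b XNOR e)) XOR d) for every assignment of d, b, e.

d | b | e | Output
------------------
0 | 0 | 0 | 1
0 | 0 | 1 | 0
0 | 1 | 0 | 0
0 | 1 | 1 | 1
1 | 0 | 0 | 0
1 | 0 | 1 | 1
1 | 1 | 0 | 1
1 | 1 | 1 | 0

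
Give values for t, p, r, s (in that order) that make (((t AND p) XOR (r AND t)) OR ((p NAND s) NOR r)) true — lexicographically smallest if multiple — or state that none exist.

t=0, p=1, r=0, s=1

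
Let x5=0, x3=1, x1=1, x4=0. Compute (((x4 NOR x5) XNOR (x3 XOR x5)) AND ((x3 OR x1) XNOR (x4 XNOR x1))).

Substituting: (((0 NOR 0) XNOR (1 XOR 0)) AND ((1 OR 1) XNOR (0 XNOR 1)))
= 0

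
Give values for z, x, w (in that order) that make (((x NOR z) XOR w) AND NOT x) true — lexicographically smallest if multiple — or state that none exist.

z=0, x=0, w=0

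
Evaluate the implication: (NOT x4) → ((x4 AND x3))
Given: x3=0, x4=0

Antecedent (NOT x4) = 1; consequent ((x4 AND x3)) = 0.
1 → 0 = 0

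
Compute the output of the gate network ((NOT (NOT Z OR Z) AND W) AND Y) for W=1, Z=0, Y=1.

Substituting: ((NOT (NOT 0 OR 0) AND 1) AND 1)
= 0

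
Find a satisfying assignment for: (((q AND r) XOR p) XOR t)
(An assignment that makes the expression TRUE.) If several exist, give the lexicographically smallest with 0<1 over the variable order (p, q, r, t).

p=0, q=0, r=0, t=1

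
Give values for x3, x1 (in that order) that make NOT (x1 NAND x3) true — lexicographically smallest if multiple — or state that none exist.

x3=1, x1=1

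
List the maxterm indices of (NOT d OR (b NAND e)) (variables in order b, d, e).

ΠM(7) = (NOT b OR NOT d OR NOT e)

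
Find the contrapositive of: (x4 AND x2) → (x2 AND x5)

Contrapositive: NOT (x2 AND x5) → NOT (x4 AND x2)
Note: A statement and its contrapositive are logically equivalent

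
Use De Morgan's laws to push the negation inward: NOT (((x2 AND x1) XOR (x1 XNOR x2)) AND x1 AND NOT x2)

NOT ((x2 AND x1) XOR (x1 XNOR x2)) OR NOT x1 OR x2
De Morgan's: NOT(AND of terms) = OR of negations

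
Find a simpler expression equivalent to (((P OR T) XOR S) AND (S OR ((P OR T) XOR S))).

By absorption (E AND (E OR v) = E):
= ((P OR T) XOR S)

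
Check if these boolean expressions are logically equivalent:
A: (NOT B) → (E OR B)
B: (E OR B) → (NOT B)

No, Converse is not equivalent to original (counterexample: B=0, E=0)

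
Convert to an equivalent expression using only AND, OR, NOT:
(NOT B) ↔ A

((NOT B) AND A) OR (B AND NOT A)
(Biconditional = both true or both false)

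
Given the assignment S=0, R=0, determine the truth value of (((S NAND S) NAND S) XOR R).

Substituting: (((0 NAND 0) NAND 0) XOR 0)
= 1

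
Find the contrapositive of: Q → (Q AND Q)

Contrapositive: NOT (Q AND Q) → NOT Q
Note: A statement and its contrapositive are logically equivalent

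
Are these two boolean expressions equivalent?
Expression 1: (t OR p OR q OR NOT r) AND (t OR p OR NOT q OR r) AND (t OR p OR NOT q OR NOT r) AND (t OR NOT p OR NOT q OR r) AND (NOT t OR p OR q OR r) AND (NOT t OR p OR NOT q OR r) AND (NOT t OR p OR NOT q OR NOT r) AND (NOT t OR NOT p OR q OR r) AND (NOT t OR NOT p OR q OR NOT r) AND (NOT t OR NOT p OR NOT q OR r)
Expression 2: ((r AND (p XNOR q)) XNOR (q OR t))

Yes, they are equivalent — the two output columns agree on all 16 assignments:
t | p | q | r | Expression 1 | Expression 2
-------------------------------------------
0 | 0 | 0 | 0 | 1 | 1
0 | 0 | 0 | 1 | 0 | 0
0 | 0 | 1 | 0 | 0 | 0
0 | 0 | 1 | 1 | 0 | 0
0 | 1 | 0 | 0 | 1 | 1
0 | 1 | 0 | 1 | 1 | 1
0 | 1 | 1 | 0 | 0 | 0
0 | 1 | 1 | 1 | 1 | 1
1 | 0 | 0 | 0 | 0 | 0
1 | 0 | 0 | 1 | 1 | 1
1 | 0 | 1 | 0 | 0 | 0
1 | 0 | 1 | 1 | 0 | 0
1 | 1 | 0 | 0 | 0 | 0
1 | 1 | 0 | 1 | 0 | 0
1 | 1 | 1 | 0 | 0 | 0
1 | 1 | 1 | 1 | 1 | 1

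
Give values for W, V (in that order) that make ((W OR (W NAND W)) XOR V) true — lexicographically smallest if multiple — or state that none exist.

W=0, V=0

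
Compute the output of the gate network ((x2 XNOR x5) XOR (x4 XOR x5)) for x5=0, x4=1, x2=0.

Substituting: ((0 XNOR 0) XOR (1 XOR 0))
= 0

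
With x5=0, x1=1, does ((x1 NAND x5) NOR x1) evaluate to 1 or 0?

Substituting: ((1 NAND 0) NOR 1)
= 0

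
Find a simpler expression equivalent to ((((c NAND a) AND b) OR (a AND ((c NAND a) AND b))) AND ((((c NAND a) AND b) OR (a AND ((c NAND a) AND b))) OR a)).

By absorption (E AND (E OR v) = E) then absorption (E OR (E AND v) = E):
= ((c NAND a) AND b)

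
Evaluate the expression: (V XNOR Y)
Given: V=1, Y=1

Substituting: (1 XNOR 1)
= 1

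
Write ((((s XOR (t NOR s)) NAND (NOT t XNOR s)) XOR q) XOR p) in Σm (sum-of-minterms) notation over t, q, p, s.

Σm(0, 3, 5, 6, 8, 9, 14, 15) = (NOT t AND NOT q AND NOT p AND NOT s) OR (NOT t AND NOT q AND p AND s) OR (NOT t AND q AND NOT p AND s) OR (NOT t AND q AND p AND NOT s) OR (t AND NOT q AND NOT p AND NOT s) OR (t AND NOT q AND NOT p AND s) OR (t AND q AND p AND NOT s) OR (t AND q AND p AND s)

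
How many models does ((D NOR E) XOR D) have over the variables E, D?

Satisfying assignments: (0,0), (0,1), (1,1)
Count: 3 out of 4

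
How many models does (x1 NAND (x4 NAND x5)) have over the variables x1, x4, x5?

Satisfying assignments: (0,0,0), (0,0,1), (0,1,0), (0,1,1), (1,1,1)
Count: 5 out of 8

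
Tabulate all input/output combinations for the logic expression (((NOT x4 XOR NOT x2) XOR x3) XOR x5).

x3 | x4 | x5 | x2 | Output
--------------------------
0 | 0 | 0 | 0 | 0
0 | 0 | 0 | 1 | 1
0 | 0 | 1 | 0 | 1
0 | 0 | 1 | 1 | 0
0 | 1 | 0 | 0 | 1
0 | 1 | 0 | 1 | 0
0 | 1 | 1 | 0 | 0
0 | 1 | 1 | 1 | 1
1 | 0 | 0 | 0 | 1
1 | 0 | 0 | 1 | 0
1 | 0 | 1 | 0 | 0
1 | 0 | 1 | 1 | 1
1 | 1 | 0 | 0 | 0
1 | 1 | 0 | 1 | 1
1 | 1 | 1 | 0 | 1
1 | 1 | 1 | 1 | 0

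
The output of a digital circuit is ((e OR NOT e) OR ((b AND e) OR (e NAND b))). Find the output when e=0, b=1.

Substituting: ((0 OR NOT 0) OR ((1 AND 0) OR (0 NAND 1)))
= 1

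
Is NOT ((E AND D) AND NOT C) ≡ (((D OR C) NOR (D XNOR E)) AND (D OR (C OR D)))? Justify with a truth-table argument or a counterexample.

No. Counterexample: with D=0, E=0, C=0, Expression 1 = 1 but Expression 2 = 0.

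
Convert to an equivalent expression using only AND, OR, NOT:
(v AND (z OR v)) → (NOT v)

NOT (v AND (z OR v)) OR (NOT v)
(Implication elimination: A → B = NOT A OR B)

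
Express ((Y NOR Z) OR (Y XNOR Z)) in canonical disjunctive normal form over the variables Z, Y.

(NOT Z AND NOT Y) OR (Z AND Y)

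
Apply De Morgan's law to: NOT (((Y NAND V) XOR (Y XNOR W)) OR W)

NOT ((Y NAND V) XOR (Y XNOR W)) AND NOT W
De Morgan's: NOT(OR of terms) = AND of negations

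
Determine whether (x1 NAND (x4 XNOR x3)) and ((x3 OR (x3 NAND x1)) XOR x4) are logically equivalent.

No. Counterexample: with x1=0, x3=0, x4=1, Expression 1 = 1 but Expression 2 = 0.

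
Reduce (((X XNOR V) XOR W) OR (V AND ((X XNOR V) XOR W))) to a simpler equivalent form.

By absorption (E OR (E AND v) = E):
= ((X XNOR V) XOR W)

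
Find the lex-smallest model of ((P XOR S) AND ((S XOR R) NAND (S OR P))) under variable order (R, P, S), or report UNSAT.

R=0, P=1, S=0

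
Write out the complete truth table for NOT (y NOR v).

y | v | Output
--------------
0 | 0 | 0
0 | 1 | 1
1 | 0 | 1
1 | 1 | 1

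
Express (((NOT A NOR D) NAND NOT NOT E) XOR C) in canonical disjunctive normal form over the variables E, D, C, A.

(NOT E AND NOT D AND NOT C AND NOT A) OR (NOT E AND NOT D AND NOT C AND A) OR (NOT E AND D AND NOT C AND NOT A) OR (NOT E AND D AND NOT C AND A) OR (E AND NOT D AND NOT C AND NOT A) OR (E AND NOT D AND C AND A) OR (E AND D AND NOT C AND NOT A) OR (E AND D AND NOT C AND A)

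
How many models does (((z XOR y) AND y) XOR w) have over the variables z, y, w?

Satisfying assignments: (0,0,1), (0,1,0), (1,0,1), (1,1,1)
Count: 4 out of 8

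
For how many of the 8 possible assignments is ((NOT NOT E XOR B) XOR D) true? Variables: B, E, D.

Satisfying assignments: (0,0,1), (0,1,0), (1,0,0), (1,1,1)
Count: 4 out of 8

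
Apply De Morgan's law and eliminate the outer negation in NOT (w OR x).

NOT w AND NOT x
De Morgan's: NOT(OR of terms) = AND of negations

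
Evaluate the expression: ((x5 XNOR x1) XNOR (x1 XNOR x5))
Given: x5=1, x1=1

Substituting: ((1 XNOR 1) XNOR (1 XNOR 1))
= 1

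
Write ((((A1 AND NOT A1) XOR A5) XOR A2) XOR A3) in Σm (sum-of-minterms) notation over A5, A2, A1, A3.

Σm(1, 3, 4, 6, 8, 10, 13, 15) = (NOT A5 AND NOT A2 AND NOT A1 AND A3) OR (NOT A5 AND NOT A2 AND A1 AND A3) OR (NOT A5 AND A2 AND NOT A1 AND NOT A3) OR (NOT A5 AND A2 AND A1 AND NOT A3) OR (A5 AND NOT A2 AND NOT A1 AND NOT A3) OR (A5 AND NOT A2 AND A1 AND NOT A3) OR (A5 AND A2 AND NOT A1 AND A3) OR (A5 AND A2 AND A1 AND A3)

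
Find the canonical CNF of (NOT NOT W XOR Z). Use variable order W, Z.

(W OR Z) AND (NOT W OR NOT Z)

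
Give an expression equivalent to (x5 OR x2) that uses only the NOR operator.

((x5 NOR x2) NOR (x5 NOR x2))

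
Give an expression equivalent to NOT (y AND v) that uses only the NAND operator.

(((y NAND v) NAND (y NAND v)) NAND ((y NAND v) NAND (y NAND v)))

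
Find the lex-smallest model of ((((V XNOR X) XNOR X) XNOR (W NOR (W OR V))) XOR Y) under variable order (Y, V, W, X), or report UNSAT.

Y=0, V=0, W=1, X=0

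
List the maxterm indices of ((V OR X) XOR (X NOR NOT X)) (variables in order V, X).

ΠM(0) = (V OR X)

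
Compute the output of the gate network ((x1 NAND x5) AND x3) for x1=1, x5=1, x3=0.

Substituting: ((1 NAND 1) AND 0)
= 0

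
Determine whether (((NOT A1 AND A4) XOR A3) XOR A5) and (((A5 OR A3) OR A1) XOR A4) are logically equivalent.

No. Counterexample: with A4=0, A3=0, A5=0, A1=1, Expression 1 = 0 but Expression 2 = 1.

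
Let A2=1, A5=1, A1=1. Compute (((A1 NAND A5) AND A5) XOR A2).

Substituting: (((1 NAND 1) AND 1) XOR 1)
= 1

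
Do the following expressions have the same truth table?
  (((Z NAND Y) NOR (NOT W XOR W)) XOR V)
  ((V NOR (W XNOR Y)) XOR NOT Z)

No. Counterexample: with Y=0, V=0, Z=0, W=0, Expression 1 = 0 but Expression 2 = 1.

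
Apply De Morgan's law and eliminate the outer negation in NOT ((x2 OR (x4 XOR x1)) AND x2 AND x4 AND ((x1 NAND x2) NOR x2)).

NOT (x2 OR (x4 XOR x1)) OR NOT x2 OR NOT x4 OR NOT ((x1 NAND x2) NOR x2)
De Morgan's: NOT(AND of terms) = OR of negations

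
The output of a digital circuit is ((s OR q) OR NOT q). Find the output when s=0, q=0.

Substituting: ((0 OR 0) OR NOT 0)
= 1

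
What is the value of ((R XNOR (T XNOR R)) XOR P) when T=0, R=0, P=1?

Substituting: ((0 XNOR (0 XNOR 0)) XOR 1)
= 1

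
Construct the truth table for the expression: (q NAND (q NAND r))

q | r | Output
--------------
0 | 0 | 1
0 | 1 | 1
1 | 0 | 0
1 | 1 | 1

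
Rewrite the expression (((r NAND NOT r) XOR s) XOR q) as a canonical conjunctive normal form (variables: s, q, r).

(s OR NOT q OR r) AND (s OR NOT q OR NOT r) AND (NOT s OR q OR r) AND (NOT s OR q OR NOT r)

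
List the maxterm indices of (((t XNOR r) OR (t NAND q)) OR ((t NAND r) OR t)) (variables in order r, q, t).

ΠM() = TRUE (no maxterms)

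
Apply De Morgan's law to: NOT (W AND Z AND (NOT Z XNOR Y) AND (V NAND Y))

NOT W OR NOT Z OR NOT (NOT Z XNOR Y) OR NOT (V NAND Y)
De Morgan's: NOT(AND of terms) = OR of negations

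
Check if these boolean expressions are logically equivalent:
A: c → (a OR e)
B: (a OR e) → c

No, Converse is not equivalent to original (counterexample: c=0, a=0, e=1)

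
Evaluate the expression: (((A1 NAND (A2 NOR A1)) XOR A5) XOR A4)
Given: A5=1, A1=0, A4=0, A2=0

Substituting: (((0 NAND (0 NOR 0)) XOR 1) XOR 0)
= 0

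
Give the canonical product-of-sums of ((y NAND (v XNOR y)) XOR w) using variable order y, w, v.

ΠM(2, 3, 5, 6) = (y OR NOT w OR v) AND (y OR NOT w OR NOT v) AND (NOT y OR w OR NOT v) AND (NOT y OR NOT w OR v)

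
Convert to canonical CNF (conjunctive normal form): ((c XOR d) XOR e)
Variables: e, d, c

(e OR d OR c) AND (e OR NOT d OR NOT c) AND (NOT e OR d OR NOT c) AND (NOT e OR NOT d OR c)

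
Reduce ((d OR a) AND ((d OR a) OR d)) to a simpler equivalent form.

By absorption (E AND (E OR v) = E):
= (d OR a)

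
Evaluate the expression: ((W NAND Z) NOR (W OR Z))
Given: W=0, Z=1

Substituting: ((0 NAND 1) NOR (0 OR 1))
= 0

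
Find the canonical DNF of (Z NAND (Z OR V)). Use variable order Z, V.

(NOT Z AND NOT V) OR (NOT Z AND V)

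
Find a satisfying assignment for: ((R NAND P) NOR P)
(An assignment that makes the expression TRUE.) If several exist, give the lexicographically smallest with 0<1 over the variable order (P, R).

UNSATISFIABLE - no assignment makes this expression true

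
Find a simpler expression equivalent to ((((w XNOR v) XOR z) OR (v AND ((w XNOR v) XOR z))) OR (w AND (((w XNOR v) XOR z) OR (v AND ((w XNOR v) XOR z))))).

By absorption (E OR (E AND v) = E) then absorption (E OR (E AND v) = E):
= ((w XNOR v) XOR z)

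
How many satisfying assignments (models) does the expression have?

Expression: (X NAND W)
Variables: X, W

Satisfying assignments: (0,0), (0,1), (1,0)
Count: 3 out of 4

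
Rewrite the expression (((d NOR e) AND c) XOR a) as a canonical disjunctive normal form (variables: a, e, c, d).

(NOT a AND NOT e AND c AND NOT d) OR (a AND NOT e AND NOT c AND NOT d) OR (a AND NOT e AND NOT c AND d) OR (a AND NOT e AND c AND d) OR (a AND e AND NOT c AND NOT d) OR (a AND e AND NOT c AND d) OR (a AND e AND c AND NOT d) OR (a AND e AND c AND d)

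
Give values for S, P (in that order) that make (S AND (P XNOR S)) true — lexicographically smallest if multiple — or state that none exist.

S=1, P=1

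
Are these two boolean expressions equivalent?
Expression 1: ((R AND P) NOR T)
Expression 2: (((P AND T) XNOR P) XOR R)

No. Counterexample: with R=0, T=0, P=1, Expression 1 = 1 but Expression 2 = 0.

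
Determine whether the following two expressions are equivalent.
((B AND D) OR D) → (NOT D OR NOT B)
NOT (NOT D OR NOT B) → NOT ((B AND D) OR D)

Yes, Contrapositive is always equivalent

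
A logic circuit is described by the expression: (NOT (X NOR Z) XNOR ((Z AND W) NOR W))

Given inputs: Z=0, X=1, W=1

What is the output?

Substituting: (NOT (1 NOR 0) XNOR ((0 AND 1) NOR 1))
= 0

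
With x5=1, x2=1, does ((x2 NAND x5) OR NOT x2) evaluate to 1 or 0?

Substituting: ((1 NAND 1) OR NOT 1)
= 0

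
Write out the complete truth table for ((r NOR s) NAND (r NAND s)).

s | r | Output
--------------
0 | 0 | 0
0 | 1 | 1
1 | 0 | 1
1 | 1 | 1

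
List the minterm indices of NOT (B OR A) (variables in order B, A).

Σm(0) = (NOT B AND NOT A)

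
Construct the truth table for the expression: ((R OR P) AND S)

P | R | S | Output
------------------
0 | 0 | 0 | 0
0 | 0 | 1 | 0
0 | 1 | 0 | 0
0 | 1 | 1 | 1
1 | 0 | 0 | 0
1 | 0 | 1 | 1
1 | 1 | 0 | 0
1 | 1 | 1 | 1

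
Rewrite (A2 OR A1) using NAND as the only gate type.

((A2 NAND A2) NAND (A1 NAND A1))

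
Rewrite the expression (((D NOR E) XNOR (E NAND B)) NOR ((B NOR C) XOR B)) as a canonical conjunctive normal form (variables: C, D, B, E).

(C OR D OR B OR E) AND (C OR D OR B OR NOT E) AND (C OR D OR NOT B OR E) AND (C OR D OR NOT B OR NOT E) AND (C OR NOT D OR B OR E) AND (C OR NOT D OR B OR NOT E) AND (C OR NOT D OR NOT B OR E) AND (C OR NOT D OR NOT B OR NOT E) AND (NOT C OR D OR B OR E) AND (NOT C OR D OR NOT B OR E) AND (NOT C OR D OR NOT B OR NOT E) AND (NOT C OR NOT D OR NOT B OR E) AND (NOT C OR NOT D OR NOT B OR NOT E)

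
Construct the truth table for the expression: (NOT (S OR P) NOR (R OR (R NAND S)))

P | S | R | Output
------------------
0 | 0 | 0 | 0
0 | 0 | 1 | 0
0 | 1 | 0 | 0
0 | 1 | 1 | 0
1 | 0 | 0 | 0
1 | 0 | 1 | 0
1 | 1 | 0 | 0
1 | 1 | 1 | 0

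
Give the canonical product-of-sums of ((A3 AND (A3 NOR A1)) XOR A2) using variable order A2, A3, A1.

ΠM(0, 1, 2, 3) = (A2 OR A3 OR A1) AND (A2 OR A3 OR NOT A1) AND (A2 OR NOT A3 OR A1) AND (A2 OR NOT A3 OR NOT A1)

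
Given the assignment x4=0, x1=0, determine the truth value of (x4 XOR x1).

Substituting: (0 XOR 0)
= 0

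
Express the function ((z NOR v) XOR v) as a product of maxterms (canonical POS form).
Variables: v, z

ΠM(1) = (v OR NOT z)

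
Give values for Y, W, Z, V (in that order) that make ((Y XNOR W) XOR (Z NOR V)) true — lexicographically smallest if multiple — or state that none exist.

Y=0, W=0, Z=0, V=1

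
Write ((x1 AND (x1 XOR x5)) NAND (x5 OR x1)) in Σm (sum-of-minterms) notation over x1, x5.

Σm(0, 1, 3) = (NOT x1 AND NOT x5) OR (NOT x1 AND x5) OR (x1 AND x5)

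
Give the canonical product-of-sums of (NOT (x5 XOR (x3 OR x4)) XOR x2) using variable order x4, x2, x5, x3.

ΠM(1, 2, 4, 7, 8, 9, 14, 15) = (x4 OR x2 OR x5 OR NOT x3) AND (x4 OR x2 OR NOT x5 OR x3) AND (x4 OR NOT x2 OR x5 OR x3) AND (x4 OR NOT x2 OR NOT x5 OR NOT x3) AND (NOT x4 OR x2 OR x5 OR x3) AND (NOT x4 OR x2 OR x5 OR NOT x3) AND (NOT x4 OR NOT x2 OR NOT x5 OR x3) AND (NOT x4 OR NOT x2 OR NOT x5 OR NOT x3)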